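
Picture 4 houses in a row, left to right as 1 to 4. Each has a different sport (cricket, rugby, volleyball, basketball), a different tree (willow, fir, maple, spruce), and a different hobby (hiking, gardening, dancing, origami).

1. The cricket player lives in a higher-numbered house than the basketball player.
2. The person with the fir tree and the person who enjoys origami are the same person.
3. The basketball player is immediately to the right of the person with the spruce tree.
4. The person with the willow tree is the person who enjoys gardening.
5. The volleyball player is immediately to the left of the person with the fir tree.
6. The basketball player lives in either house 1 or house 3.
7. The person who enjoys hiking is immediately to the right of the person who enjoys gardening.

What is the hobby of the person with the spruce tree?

By clue 6, the basketball player is in house 3.
By clue 1, the cricket player is in house 4.
By clue 3, the person with the spruce tree is in house 2.
That leaves maple as the tree for house 4.
Clue 2 places the person who enjoys origami in house 3.
Clue 5: the volleyball player is in house 2.
House 1's sport must be rugby (nothing else left).
House 1's tree must be willow (nothing else left).
So house 3 gets fir for tree.
From clue 7, the person who enjoys hiking must be in house 2.
So house 1 gets gardening for hobby.
House 4's hobby must be dancing (nothing else left).
So: house 1 = rugby/willow/gardening, house 2 = volleyball/spruce/hiking, house 3 = basketball/fir/origami, house 4 = cricket/maple/dancing.

hiking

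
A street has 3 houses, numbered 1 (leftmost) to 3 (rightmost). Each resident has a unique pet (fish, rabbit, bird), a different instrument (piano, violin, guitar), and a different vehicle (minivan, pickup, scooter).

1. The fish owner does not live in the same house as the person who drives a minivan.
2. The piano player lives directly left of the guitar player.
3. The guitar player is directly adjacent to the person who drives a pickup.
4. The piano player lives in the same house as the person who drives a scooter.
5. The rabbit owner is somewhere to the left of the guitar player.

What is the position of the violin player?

3

The rabbit owner is narrowed to house 1 or 2; consider each.
Placing it in house 2 leads to a contradiction, so it's in house 1.
The bird owner is narrowed to house 2 or 3; consider each.
Placing it in house 3 leads to a contradiction, so it's in house 2.
House 3's pet must be fish (nothing else left).
So house 3 gets pickup for vehicle.
The guitar player is in house 2 (clue 3).
That leaves violin as the instrument for house 3.
From clue 4, the person who drives a scooter must be in house 1.
House 1 instrument: only piano fits.
The only vehicle still possible for house 2 is minivan.
So: house 1 = rabbit/piano/scooter, house 2 = bird/guitar/minivan, house 3 = fish/violin/pickup.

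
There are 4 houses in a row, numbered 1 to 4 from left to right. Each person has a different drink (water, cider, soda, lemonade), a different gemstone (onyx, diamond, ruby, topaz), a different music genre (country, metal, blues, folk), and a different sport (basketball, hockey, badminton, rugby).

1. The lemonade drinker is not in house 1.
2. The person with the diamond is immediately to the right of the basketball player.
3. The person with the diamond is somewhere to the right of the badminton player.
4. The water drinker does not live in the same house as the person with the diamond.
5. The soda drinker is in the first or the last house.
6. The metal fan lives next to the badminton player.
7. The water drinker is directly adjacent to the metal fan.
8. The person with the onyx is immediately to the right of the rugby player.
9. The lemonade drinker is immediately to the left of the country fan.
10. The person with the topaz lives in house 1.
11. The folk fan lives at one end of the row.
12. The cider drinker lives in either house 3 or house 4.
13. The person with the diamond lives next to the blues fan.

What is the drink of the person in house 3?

The person with the topaz is in house 1 (clue 10).
So house 4 gets hockey for sport.
The cider drinker is narrowed to house 3 or 4; consider each.
Placing it in house 4 leads to a contradiction, so it's in house 3.
House 2 drink: only lemonade fits.
The country fan is in house 3 (clue 9).
That leaves metal as the music genre for house 2.
By clue 7, the water drinker is in house 1.
The only drink still possible for house 4 is soda.
Clue 3 places the badminton player in house 1.
House 3's sport must be rugby (nothing else left).
The person with the diamond is in house 3 (clue 2).
Clue 8 places the person with the onyx in house 4.
The blues fan is in house 4 (clue 13).
House 2 gemstone: only ruby fits.
House 1's music genre must be folk (nothing else left).
The only sport still possible for house 2 is basketball.
So: house 1 = water/topaz/folk/badminton, house 2 = lemonade/ruby/metal/basketball, house 3 = cider/diamond/country/rugby, house 4 = soda/onyx/blues/hockey.

cider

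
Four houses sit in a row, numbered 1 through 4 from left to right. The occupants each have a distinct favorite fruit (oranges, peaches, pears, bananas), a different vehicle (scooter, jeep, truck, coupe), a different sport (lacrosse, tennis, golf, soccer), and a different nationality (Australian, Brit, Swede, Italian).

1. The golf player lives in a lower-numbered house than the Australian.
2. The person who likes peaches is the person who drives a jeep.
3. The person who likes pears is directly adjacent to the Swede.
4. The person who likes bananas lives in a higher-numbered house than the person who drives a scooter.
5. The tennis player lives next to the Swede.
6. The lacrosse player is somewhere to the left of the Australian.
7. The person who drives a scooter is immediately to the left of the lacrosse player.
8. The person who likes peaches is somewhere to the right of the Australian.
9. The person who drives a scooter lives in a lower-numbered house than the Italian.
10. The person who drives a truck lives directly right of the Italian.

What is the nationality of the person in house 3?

Australian

The lacrosse player is in house 2 (clue 6).
From clue 6, the Australian must be in house 3.
The person who drives a scooter is in house 1 (clue 7).
From clue 8, the person who likes peaches must be in house 4.
House 2 vehicle: only coupe fits.
House 1's sport must be golf (nothing else left).
The only nationality still possible for house 2 is Italian.
By clue 2, the person who drives a jeep is in house 4.
From clue 5, the tennis player must be in house 3.
From clue 5, the Swede must be in house 4.
Clue 10 places the person who drives a truck in house 3.
That leaves oranges as the favorite fruit for house 1.
That leaves soccer as the sport for house 4.
That leaves Brit as the nationality for house 1.
From clue 3, the person who likes pears must be in house 3.
That leaves bananas as the favorite fruit for house 2.
So: house 1 = oranges/scooter/golf/Brit, house 2 = bananas/coupe/lacrosse/Italian, house 3 = pears/truck/tennis/Australian, house 4 = peaches/jeep/soccer/Swede.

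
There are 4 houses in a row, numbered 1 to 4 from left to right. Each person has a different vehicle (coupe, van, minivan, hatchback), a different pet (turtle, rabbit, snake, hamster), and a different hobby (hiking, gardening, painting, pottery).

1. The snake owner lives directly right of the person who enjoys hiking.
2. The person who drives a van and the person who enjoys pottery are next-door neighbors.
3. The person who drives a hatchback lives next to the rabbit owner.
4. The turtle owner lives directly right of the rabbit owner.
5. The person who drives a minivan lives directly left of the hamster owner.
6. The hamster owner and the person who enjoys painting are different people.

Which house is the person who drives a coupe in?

1

The only pet still possible for house 1 is rabbit.
Clue 3: the person who drives a hatchback is in house 2.
The turtle owner is in house 2 (clue 4).
Clue 5 places the person who drives a minivan in house 3.
By clue 5, the hamster owner is in house 4.
The only pet still possible for house 3 is snake.
The person who enjoys hiking is in house 2 (clue 1).
House 3 hobby: only pottery fits.
House 4 hobby: only gardening fits.
By clue 2, the person who drives a van is in house 4.
So house 1 gets coupe for vehicle.
The only hobby still possible for house 1 is painting.
So: house 1 = coupe/rabbit/painting, house 2 = hatchback/turtle/hiking, house 3 = minivan/snake/pottery, house 4 = van/hamster/gardening.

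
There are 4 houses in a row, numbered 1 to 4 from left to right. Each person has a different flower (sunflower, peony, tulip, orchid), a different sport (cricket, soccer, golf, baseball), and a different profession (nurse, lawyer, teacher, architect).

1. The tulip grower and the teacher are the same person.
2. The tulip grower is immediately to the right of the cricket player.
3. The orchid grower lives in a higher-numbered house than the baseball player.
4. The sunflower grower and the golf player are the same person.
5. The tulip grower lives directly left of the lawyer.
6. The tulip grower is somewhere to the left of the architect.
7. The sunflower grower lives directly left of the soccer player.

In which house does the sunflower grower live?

That leaves soccer as the sport for house 4.
House 1's profession must be nurse (nothing else left).
That leaves teacher as the profession for house 2.
The tulip grower is in house 2 (clue 1).
Clue 2: the cricket player is in house 1.
The lawyer is in house 3 (clue 5).
By clue 7, the sunflower grower is in house 3.
The only flower still possible for house 1 is peony.
The only flower still possible for house 4 is orchid.
So house 4 gets architect for profession.
Clue 4: the golf player is in house 3.
House 2's sport must be baseball (nothing else left).
So: house 1 = peony/cricket/nurse, house 2 = tulip/baseball/teacher, house 3 = sunflower/golf/lawyer, house 4 = orchid/soccer/architect.

3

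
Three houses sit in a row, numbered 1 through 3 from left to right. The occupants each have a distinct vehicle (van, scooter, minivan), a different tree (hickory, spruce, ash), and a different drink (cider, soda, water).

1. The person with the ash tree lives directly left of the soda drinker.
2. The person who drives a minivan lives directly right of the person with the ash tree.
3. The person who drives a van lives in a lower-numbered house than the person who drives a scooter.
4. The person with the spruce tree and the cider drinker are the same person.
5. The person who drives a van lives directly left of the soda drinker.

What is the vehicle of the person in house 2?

minivan

House 1 vehicle: only van fits.
By clue 5, the soda drinker is in house 2.
By clue 1, the person with the ash tree is in house 1.
The person who drives a minivan is in house 2 (clue 2).
House 3's vehicle must be scooter (nothing else left).
That leaves hickory as the tree for house 2.
So house 3 gets spruce for tree.
Clue 4 places the cider drinker in house 3.
House 1 drink: only water fits.
So: house 1 = van/ash/water, house 2 = minivan/hickory/soda, house 3 = scooter/spruce/cider.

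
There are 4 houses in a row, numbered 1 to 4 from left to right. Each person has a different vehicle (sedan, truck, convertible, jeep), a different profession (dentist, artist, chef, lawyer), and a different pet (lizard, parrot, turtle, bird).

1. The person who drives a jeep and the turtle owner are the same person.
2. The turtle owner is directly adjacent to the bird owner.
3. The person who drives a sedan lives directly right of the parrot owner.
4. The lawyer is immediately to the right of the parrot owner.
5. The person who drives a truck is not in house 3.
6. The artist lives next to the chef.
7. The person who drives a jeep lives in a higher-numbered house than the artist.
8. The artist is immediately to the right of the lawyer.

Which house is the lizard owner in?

2

From clue 8, the artist must be in house 3.
The lawyer is in house 2 (clue 8).
By clue 4, the parrot owner is in house 1.
From clue 6, the chef must be in house 4.
Clue 7 places the person who drives a jeep in house 4.
House 1 profession: only dentist fits.
Clue 1: the turtle owner is in house 4.
By clue 2, the bird owner is in house 3.
From clue 3, the person who drives a sedan must be in house 2.
The only vehicle still possible for house 1 is truck.
House 3 vehicle: only convertible fits.
So house 2 gets lizard for pet.
So: house 1 = truck/dentist/parrot, house 2 = sedan/lawyer/lizard, house 3 = convertible/artist/bird, house 4 = jeep/chef/turtle.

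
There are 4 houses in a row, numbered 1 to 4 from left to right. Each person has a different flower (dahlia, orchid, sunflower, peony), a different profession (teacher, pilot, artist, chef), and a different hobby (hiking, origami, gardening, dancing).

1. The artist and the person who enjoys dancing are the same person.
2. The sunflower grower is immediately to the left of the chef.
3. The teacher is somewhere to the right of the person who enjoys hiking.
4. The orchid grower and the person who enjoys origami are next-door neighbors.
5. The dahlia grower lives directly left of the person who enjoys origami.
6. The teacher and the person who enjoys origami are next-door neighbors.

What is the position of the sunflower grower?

1

The dahlia grower is narrowed to house 1 or 2 or 3; consider each.
Placing it in house 1 and house 3 leads to a contradiction, so it's in house 2.
Clue 5: the person who enjoys origami is in house 3.
Clue 4: the orchid grower is in house 4.
House 3 profession: only pilot fits.
So house 1 gets artist for profession.
From clue 1, the person who enjoys dancing must be in house 1.
That leaves gardening as the hobby for house 4.
From clue 3, the teacher must be in house 4.
So house 2 gets chef for profession.
The only hobby still possible for house 2 is hiking.
The sunflower grower is in house 1 (clue 2).
The only flower still possible for house 3 is peony.
So: house 1 = sunflower/artist/dancing, house 2 = dahlia/chef/hiking, house 3 = peony/pilot/origami, house 4 = orchid/teacher/gardening.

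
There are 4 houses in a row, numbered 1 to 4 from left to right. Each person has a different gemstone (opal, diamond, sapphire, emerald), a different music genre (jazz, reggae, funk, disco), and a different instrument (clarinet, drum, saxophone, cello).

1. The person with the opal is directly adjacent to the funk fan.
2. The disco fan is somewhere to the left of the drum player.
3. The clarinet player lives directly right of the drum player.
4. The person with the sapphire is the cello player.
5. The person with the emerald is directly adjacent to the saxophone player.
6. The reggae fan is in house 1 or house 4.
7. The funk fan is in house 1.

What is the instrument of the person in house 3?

The funk fan is in house 1 (clue 7).
The person with the opal is in house 2 (clue 1).
Clue 2: the disco fan is in house 2.
From clue 2, the drum player must be in house 3.
By clue 3, the clarinet player is in house 4.
That leaves jazz as the music genre for house 3.
So house 4 gets reggae for music genre.
The person with the sapphire is in house 1 (clue 4).
The cello player is in house 1 (clue 4).
From clue 5, the saxophone player must be in house 2.
The only gemstone still possible for house 3 is emerald.
That leaves diamond as the gemstone for house 4.
So: house 1 = sapphire/funk/cello, house 2 = opal/disco/saxophone, house 3 = emerald/jazz/drum, house 4 = diamond/reggae/clarinet.

drum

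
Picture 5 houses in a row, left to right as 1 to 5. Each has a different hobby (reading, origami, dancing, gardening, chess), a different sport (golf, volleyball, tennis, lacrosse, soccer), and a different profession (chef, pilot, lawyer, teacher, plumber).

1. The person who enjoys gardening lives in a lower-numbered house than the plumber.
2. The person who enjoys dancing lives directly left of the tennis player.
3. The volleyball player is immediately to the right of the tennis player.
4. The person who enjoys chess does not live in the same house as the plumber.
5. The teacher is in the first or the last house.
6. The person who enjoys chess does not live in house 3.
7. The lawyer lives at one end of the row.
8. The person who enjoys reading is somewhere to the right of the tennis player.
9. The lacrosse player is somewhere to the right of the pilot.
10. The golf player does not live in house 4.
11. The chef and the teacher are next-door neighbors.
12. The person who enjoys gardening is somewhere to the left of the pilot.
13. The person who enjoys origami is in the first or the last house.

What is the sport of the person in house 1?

The person who enjoys origami is narrowed to house 1 or 5; consider each.
Placing it in house 1 leads to a contradiction, so it's in house 5.
The person who enjoys dancing is narrowed to house 1 or 2; consider each.
Placing it in house 2 leads to a contradiction, so it's in house 1.
The tennis player is in house 2 (clue 2).
By clue 3, the volleyball player is in house 3.
So house 2 gets chef for profession.
Clue 11: the teacher is in house 1.
That leaves lawyer as the profession for house 5.
The person who enjoys chess is narrowed to house 2 or 4; consider each.
Placing it in house 2 leads to a contradiction, so it's in house 4.
The plumber is in house 3 (clue 4).
House 2's hobby must be gardening (nothing else left).
The only hobby still possible for house 3 is reading.
So house 4 gets pilot for profession.
From clue 9, the lacrosse player must be in house 5.
That leaves soccer as the sport for house 4.
The only sport still possible for house 1 is golf.
So: house 1 = dancing/golf/teacher, house 2 = gardening/tennis/chef, house 3 = reading/volleyball/plumber, house 4 = chess/soccer/pilot, house 5 = origami/lacrosse/lawyer.

golf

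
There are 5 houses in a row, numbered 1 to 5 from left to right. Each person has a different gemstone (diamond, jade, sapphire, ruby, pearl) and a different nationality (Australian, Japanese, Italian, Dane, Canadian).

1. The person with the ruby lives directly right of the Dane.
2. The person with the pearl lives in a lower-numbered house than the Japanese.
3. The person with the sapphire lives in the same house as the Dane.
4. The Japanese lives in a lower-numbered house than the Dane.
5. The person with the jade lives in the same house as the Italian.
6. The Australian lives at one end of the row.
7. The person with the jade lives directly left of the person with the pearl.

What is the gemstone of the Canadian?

pearl

From clue 2, the person with the pearl must be in house 2.
The Japanese is in house 3 (clue 2).
Clue 4 places the Dane in house 4.
From clue 7, the person with the jade must be in house 1.
From clue 1, the person with the ruby must be in house 5.
By clue 3, the person with the sapphire is in house 4.
From clue 5, the Italian must be in house 1.
The only gemstone still possible for house 3 is diamond.
House 2 nationality: only Canadian fits.
House 5 nationality: only Australian fits.
So: house 1 = jade/Italian, house 2 = pearl/Canadian, house 3 = diamond/Japanese, house 4 = sapphire/Dane, house 5 = ruby/Australian.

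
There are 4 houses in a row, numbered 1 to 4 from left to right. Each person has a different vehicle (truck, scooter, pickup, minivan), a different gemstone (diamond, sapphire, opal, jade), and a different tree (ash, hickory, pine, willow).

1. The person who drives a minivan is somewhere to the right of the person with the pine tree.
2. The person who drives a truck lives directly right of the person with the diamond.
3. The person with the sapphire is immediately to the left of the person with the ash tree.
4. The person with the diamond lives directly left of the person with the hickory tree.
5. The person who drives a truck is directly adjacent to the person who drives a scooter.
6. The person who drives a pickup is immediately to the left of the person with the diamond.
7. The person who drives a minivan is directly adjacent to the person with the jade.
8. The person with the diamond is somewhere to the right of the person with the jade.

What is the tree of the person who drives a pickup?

pine

House 4's gemstone must be opal (nothing else left).
House 1 vehicle: only pickup fits.
Clue 6: the person with the diamond is in house 2.
From clue 8, the person with the jade must be in house 1.
So house 3 gets sapphire for gemstone.
By clue 2, the person who drives a truck is in house 3.
Clue 3 places the person with the ash tree in house 4.
By clue 4, the person with the hickory tree is in house 3.
By clue 7, the person who drives a minivan is in house 2.
House 4 vehicle: only scooter fits.
By clue 1, the person with the pine tree is in house 1.
House 2's tree must be willow (nothing else left).
So: house 1 = pickup/jade/pine, house 2 = minivan/diamond/willow, house 3 = truck/sapphire/hickory, house 4 = scooter/opal/ash.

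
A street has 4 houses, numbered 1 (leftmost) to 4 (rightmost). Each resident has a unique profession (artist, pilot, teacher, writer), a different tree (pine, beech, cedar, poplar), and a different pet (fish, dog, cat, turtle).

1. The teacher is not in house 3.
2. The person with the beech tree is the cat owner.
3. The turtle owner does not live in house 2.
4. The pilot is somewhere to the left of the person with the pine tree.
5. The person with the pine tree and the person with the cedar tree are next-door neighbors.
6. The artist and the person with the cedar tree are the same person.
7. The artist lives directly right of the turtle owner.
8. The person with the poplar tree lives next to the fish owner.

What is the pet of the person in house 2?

fish

Clue 5 places the person with the pine tree in house 3.
The only profession still possible for house 3 is writer.
The artist is narrowed to house 2 or 4; consider each.
Placing it in house 4 leads to a contradiction, so it's in house 2.
Clue 6: the person with the cedar tree is in house 2.
Clue 7: the turtle owner is in house 1.
House 1 profession: only pilot fits.
That leaves teacher as the profession for house 4.
From clue 2, the person with the beech tree must be in house 4.
Clue 2 places the cat owner in house 4.
House 1 tree: only poplar fits.
By clue 8, the fish owner is in house 2.
That leaves dog as the pet for house 3.
So: house 1 = pilot/poplar/turtle, house 2 = artist/cedar/fish, house 3 = writer/pine/dog, house 4 = teacher/beech/cat.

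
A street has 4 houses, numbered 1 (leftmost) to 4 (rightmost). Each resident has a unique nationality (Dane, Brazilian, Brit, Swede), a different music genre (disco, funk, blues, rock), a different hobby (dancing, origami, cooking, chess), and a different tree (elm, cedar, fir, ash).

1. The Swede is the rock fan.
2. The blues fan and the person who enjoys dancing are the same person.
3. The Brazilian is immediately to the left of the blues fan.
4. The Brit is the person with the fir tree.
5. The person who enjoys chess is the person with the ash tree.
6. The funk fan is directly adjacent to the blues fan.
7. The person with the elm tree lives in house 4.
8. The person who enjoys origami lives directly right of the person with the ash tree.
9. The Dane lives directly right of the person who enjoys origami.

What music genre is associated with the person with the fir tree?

By clue 7, the person with the elm tree is in house 4.
The Dane is narrowed to house 3 or 4; consider each.
Placing it in house 3 leads to a contradiction, so it's in house 4.
By clue 9, the person who enjoys origami is in house 3.
The person with the ash tree is in house 2 (clue 8).
By clue 5, the person who enjoys chess is in house 2.
House 2 nationality: only Swede fits.
So house 1 gets cooking for hobby.
House 4 hobby: only dancing fits.
From clue 1, the rock fan must be in house 2.
Clue 2: the blues fan is in house 4.
Clue 3 places the Brazilian in house 3.
Clue 6 places the funk fan in house 3.
That leaves Brit as the nationality for house 1.
So house 1 gets disco for music genre.
From clue 4, the person with the fir tree must be in house 1.
That leaves cedar as the tree for house 3.
So: house 1 = Brit/disco/cooking/fir, house 2 = Swede/rock/chess/ash, house 3 = Brazilian/funk/origami/cedar, house 4 = Dane/blues/dancing/elm.

disco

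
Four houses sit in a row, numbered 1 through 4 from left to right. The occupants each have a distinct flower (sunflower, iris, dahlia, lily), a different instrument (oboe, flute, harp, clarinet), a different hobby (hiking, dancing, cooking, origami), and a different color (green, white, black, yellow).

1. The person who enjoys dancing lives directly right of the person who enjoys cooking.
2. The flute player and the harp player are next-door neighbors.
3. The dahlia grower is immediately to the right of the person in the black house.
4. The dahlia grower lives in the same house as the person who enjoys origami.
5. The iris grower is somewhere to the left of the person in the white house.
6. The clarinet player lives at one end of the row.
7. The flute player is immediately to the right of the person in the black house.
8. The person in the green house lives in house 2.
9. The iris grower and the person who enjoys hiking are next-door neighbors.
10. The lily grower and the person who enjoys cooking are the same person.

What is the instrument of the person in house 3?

harp

Clue 8: the person in the green house is in house 2.
The dahlia grower is narrowed to house 2 or 4; consider each.
Placing it in house 2 leads to a contradiction, so it's in house 4.
From clue 3, the person in the black house must be in house 3.
The person who enjoys origami is in house 4 (clue 4).
The flute player is in house 4 (clue 7).
House 1's instrument must be clarinet (nothing else left).
So house 2 gets oboe for instrument.
That leaves harp as the instrument for house 3.
House 1 color: only yellow fits.
So house 4 gets white for color.
The lily grower is narrowed to house 1 or 2; consider each.
Placing it in house 2 leads to a contradiction, so it's in house 1.
The person who enjoys cooking is in house 1 (clue 10).
From clue 1, the person who enjoys dancing must be in house 2.
That leaves hiking as the hobby for house 3.
From clue 9, the iris grower must be in house 2.
House 3 flower: only sunflower fits.
So: house 1 = lily/clarinet/cooking/yellow, house 2 = iris/oboe/dancing/green, house 3 = sunflower/harp/hiking/black, house 4 = dahlia/flute/origami/white.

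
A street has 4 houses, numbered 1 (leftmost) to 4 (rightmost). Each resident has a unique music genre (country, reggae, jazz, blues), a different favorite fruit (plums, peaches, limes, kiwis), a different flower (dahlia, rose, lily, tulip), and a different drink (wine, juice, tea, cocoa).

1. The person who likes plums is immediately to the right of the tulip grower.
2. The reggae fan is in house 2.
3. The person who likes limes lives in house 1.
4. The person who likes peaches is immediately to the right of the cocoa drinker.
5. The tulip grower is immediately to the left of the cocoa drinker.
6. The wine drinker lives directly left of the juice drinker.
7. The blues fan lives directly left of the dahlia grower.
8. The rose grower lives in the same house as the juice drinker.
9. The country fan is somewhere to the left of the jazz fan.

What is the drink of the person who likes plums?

cocoa

Clue 2: the reggae fan is in house 2.
By clue 3, the person who likes limes is in house 1.
House 4 music genre: only jazz fits.
The blues fan is narrowed to house 1 or 3; consider each.
Placing it in house 3 leads to a contradiction, so it's in house 1.
Clue 7: the dahlia grower is in house 2.
The only music genre still possible for house 3 is country.
The only flower still possible for house 1 is tulip.
Clue 1 places the person who likes plums in house 2.
The cocoa drinker is in house 2 (clue 5).
Clue 4 places the person who likes peaches in house 3.
Clue 6 places the wine drinker in house 3.
From clue 6, the juice drinker must be in house 4.
Clue 8 places the rose grower in house 4.
House 4 favorite fruit: only kiwis fits.
So house 3 gets lily for flower.
So house 1 gets tea for drink.
So: house 1 = blues/limes/tulip/tea, house 2 = reggae/plums/dahlia/cocoa, house 3 = country/peaches/lily/wine, house 4 = jazz/kiwis/rose/juice.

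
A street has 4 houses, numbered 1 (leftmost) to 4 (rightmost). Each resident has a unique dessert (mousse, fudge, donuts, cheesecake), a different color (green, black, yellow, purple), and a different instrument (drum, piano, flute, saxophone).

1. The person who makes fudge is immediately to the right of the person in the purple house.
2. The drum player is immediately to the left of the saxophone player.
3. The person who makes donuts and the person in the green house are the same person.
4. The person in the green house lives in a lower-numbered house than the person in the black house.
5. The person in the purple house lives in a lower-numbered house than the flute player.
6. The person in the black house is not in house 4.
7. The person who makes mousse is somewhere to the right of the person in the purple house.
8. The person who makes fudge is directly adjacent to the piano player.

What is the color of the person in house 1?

green

House 4's color must be yellow (nothing else left).
The person who makes donuts is narrowed to house 1 or 2; consider each.
Placing it in house 2 leads to a contradiction, so it's in house 1.
By clue 3, the person in the green house is in house 1.
House 2's dessert must be cheesecake (nothing else left).
House 1's instrument must be drum (nothing else left).
The saxophone player is in house 2 (clue 2).
The person who makes fudge is narrowed to house 3 or 4; consider each.
Placing it in house 4 leads to a contradiction, so it's in house 3.
Clue 1: the person in the purple house is in house 2.
From clue 8, the piano player must be in house 4.
The only dessert still possible for house 4 is mousse.
That leaves black as the color for house 3.
House 3 instrument: only flute fits.
So: house 1 = donuts/green/drum, house 2 = cheesecake/purple/saxophone, house 3 = fudge/black/flute, house 4 = mousse/yellow/piano.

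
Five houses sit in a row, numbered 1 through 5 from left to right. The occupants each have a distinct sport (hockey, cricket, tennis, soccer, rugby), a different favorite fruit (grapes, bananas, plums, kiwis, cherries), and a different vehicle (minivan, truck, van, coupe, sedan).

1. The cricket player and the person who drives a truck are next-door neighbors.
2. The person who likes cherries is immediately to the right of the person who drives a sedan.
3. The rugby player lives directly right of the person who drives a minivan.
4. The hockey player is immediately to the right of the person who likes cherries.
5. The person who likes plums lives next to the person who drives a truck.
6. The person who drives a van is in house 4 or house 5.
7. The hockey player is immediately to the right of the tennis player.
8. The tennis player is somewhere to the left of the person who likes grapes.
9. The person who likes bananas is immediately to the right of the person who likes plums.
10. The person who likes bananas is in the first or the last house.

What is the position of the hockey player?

From clue 10, the person who likes bananas must be in house 5.
The person who likes plums is in house 4 (clue 9).
House 1 favorite fruit: only kiwis fits.
So house 2 gets cherries for favorite fruit.
House 3's favorite fruit must be grapes (nothing else left).
The person who drives a sedan is in house 1 (clue 2).
Clue 4 places the hockey player in house 3.
Clue 7: the tennis player is in house 2.
The cricket player is in house 4 (clue 1).
That leaves soccer as the sport for house 1.
House 5's sport must be rugby (nothing else left).
So house 2 gets coupe for vehicle.
The person who drives a minivan is in house 4 (clue 3).
House 3's vehicle must be truck (nothing else left).
House 5's vehicle must be van (nothing else left).
So: house 1 = soccer/kiwis/sedan, house 2 = tennis/cherries/coupe, house 3 = hockey/grapes/truck, house 4 = cricket/plums/minivan, house 5 = rugby/bananas/van.

3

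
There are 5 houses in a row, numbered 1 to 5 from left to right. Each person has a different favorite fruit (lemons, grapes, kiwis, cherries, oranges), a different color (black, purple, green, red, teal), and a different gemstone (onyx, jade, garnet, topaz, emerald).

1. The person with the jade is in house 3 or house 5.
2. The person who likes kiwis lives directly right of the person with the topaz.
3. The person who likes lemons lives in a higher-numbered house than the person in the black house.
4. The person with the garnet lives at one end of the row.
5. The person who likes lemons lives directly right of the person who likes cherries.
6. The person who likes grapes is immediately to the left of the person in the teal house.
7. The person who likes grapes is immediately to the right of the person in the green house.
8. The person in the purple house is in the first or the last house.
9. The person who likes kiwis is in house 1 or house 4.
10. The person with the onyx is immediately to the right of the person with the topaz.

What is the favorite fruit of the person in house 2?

By clue 9, the person who likes kiwis is in house 4.
Clue 2 places the person with the topaz in house 3.
Clue 10: the person with the onyx is in house 4.
So house 5 gets oranges for favorite fruit.
So house 2 gets emerald for gemstone.
House 1 favorite fruit: only cherries fits.
House 1's gemstone must be garnet (nothing else left).
House 5's gemstone must be jade (nothing else left).
From clue 5, the person who likes lemons must be in house 2.
So house 3 gets grapes for favorite fruit.
From clue 3, the person in the black house must be in house 1.
Clue 6 places the person in the teal house in house 4.
By clue 7, the person in the green house is in house 2.
House 3's color must be red (nothing else left).
House 5's color must be purple (nothing else left).
So: house 1 = cherries/black/garnet, house 2 = lemons/green/emerald, house 3 = grapes/red/topaz, house 4 = kiwis/teal/onyx, house 5 = oranges/purple/jade.

lemons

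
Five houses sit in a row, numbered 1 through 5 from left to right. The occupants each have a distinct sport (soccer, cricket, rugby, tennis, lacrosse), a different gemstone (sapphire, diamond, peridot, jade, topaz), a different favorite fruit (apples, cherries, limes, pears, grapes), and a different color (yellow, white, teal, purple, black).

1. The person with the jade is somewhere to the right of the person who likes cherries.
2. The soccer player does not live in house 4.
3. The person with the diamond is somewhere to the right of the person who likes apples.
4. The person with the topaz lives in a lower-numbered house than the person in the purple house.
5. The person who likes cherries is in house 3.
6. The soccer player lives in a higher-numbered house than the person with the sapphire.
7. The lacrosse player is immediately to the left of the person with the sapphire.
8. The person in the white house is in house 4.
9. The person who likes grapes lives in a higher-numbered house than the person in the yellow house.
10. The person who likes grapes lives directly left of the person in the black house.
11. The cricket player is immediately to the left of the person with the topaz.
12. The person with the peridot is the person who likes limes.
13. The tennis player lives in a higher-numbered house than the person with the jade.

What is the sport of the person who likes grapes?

Clue 5 places the person who likes cherries in house 3.
The person in the white house is in house 4 (clue 8).
House 1 gemstone: only peridot fits.
House 5's gemstone must be diamond (nothing else left).
From clue 1, the person with the jade must be in house 4.
Clue 12 places the person who likes limes in house 1.
From clue 13, the tennis player must be in house 5.
So house 4 gets rugby for sport.
House 5's favorite fruit must be pears (nothing else left).
By clue 6, the person with the sapphire is in house 2.
From clue 7, the lacrosse player must be in house 1.
So house 2 gets cricket for sport.
That leaves soccer as the sport for house 3.
House 3's gemstone must be topaz (nothing else left).
Clue 4 places the person in the purple house in house 5.
That leaves black as the color for house 3.
Clue 10 places the person who likes grapes in house 2.
House 4 favorite fruit: only apples fits.
The person in the yellow house is in house 1 (clue 9).
That leaves teal as the color for house 2.
So: house 1 = lacrosse/peridot/limes/yellow, house 2 = cricket/sapphire/grapes/teal, house 3 = soccer/topaz/cherries/black, house 4 = rugby/jade/apples/white, house 5 = tennis/diamond/pears/purple.

cricket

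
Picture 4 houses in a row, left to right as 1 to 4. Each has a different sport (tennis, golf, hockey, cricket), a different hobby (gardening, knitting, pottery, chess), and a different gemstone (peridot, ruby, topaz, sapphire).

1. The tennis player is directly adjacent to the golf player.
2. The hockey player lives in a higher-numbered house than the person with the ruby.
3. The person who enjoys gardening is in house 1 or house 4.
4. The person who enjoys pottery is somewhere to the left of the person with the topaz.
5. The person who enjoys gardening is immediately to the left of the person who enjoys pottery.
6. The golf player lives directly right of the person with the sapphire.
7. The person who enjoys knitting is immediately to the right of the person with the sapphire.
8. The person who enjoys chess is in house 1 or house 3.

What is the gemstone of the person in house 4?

Clue 5 places the person who enjoys gardening in house 1.
By clue 5, the person who enjoys pottery is in house 2.
The only hobby still possible for house 3 is chess.
House 4 hobby: only knitting fits.
Clue 7 places the person with the sapphire in house 3.
The golf player is in house 4 (clue 6).
House 4's gemstone must be topaz (nothing else left).
From clue 1, the tennis player must be in house 3.
So house 1 gets cricket for sport.
That leaves hockey as the sport for house 2.
By clue 2, the person with the ruby is in house 1.
So house 2 gets peridot for gemstone.
So: house 1 = cricket/gardening/ruby, house 2 = hockey/pottery/peridot, house 3 = tennis/chess/sapphire, house 4 = golf/knitting/topaz.

topaz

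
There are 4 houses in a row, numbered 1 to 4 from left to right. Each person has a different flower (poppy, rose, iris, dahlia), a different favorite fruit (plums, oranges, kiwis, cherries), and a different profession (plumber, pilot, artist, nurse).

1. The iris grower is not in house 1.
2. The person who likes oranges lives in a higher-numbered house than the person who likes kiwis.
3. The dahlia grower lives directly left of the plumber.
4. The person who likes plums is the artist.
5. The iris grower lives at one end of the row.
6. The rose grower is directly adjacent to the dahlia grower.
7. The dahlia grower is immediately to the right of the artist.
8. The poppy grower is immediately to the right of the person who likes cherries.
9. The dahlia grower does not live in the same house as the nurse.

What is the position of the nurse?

4

By clue 5, the iris grower is in house 4.
So house 1 gets rose for flower.
From clue 6, the dahlia grower must be in house 2.
Clue 7 places the artist in house 1.
House 3's flower must be poppy (nothing else left).
House 4's favorite fruit must be oranges (nothing else left).
The only profession still possible for house 2 is pilot.
From clue 3, the plumber must be in house 3.
Clue 4 places the person who likes plums in house 1.
The person who likes cherries is in house 2 (clue 8).
House 3 favorite fruit: only kiwis fits.
House 4's profession must be nurse (nothing else left).
So: house 1 = rose/plums/artist, house 2 = dahlia/cherries/pilot, house 3 = poppy/kiwis/plumber, house 4 = iris/oranges/nurse.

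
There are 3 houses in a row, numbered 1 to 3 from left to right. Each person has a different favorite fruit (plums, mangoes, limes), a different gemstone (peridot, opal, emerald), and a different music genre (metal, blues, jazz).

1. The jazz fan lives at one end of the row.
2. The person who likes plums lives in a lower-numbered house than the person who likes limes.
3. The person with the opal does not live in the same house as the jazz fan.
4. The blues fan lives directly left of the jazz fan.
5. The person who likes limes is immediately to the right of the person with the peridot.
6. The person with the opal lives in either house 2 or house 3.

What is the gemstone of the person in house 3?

Clue 4: the blues fan is in house 2.
Clue 4: the jazz fan is in house 3.
House 1's music genre must be metal (nothing else left).
The person with the opal is in house 2 (clue 3).
That leaves emerald as the gemstone for house 3.
From clue 5, the person who likes limes must be in house 2.
So house 3 gets mangoes for favorite fruit.
So house 1 gets peridot for gemstone.
House 1's favorite fruit must be plums (nothing else left).
So: house 1 = plums/peridot/metal, house 2 = limes/opal/blues, house 3 = mangoes/emerald/jazz.

emerald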